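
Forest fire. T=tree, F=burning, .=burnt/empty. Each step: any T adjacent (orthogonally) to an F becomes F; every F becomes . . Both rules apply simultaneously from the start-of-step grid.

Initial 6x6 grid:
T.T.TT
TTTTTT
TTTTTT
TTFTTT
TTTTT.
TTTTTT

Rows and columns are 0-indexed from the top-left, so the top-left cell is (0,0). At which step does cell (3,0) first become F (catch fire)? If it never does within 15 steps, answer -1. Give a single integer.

Step 1: cell (3,0)='T' (+4 fires, +1 burnt)
Step 2: cell (3,0)='F' (+8 fires, +4 burnt)
  -> target ignites at step 2
Step 3: cell (3,0)='.' (+10 fires, +8 burnt)
Step 4: cell (3,0)='.' (+5 fires, +10 burnt)
Step 5: cell (3,0)='.' (+4 fires, +5 burnt)
Step 6: cell (3,0)='.' (+1 fires, +4 burnt)
Step 7: cell (3,0)='.' (+0 fires, +1 burnt)
  fire out at step 7

2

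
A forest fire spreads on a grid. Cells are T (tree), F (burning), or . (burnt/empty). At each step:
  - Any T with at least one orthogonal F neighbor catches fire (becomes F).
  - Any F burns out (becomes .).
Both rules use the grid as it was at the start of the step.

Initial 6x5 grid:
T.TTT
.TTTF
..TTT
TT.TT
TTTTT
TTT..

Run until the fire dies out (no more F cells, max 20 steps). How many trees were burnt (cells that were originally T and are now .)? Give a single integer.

Answer: 21

Derivation:
Step 1: +3 fires, +1 burnt (F count now 3)
Step 2: +4 fires, +3 burnt (F count now 4)
Step 3: +5 fires, +4 burnt (F count now 5)
Step 4: +1 fires, +5 burnt (F count now 1)
Step 5: +1 fires, +1 burnt (F count now 1)
Step 6: +2 fires, +1 burnt (F count now 2)
Step 7: +3 fires, +2 burnt (F count now 3)
Step 8: +2 fires, +3 burnt (F count now 2)
Step 9: +0 fires, +2 burnt (F count now 0)
Fire out after step 9
Initially T: 22, now '.': 29
Total burnt (originally-T cells now '.'): 21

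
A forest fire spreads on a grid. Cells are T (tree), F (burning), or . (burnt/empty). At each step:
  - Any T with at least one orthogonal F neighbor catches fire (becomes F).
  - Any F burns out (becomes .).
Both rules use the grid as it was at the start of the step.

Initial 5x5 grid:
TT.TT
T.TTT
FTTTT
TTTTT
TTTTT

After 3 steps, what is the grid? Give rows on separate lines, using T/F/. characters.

Step 1: 3 trees catch fire, 1 burn out
  TT.TT
  F.TTT
  .FTTT
  FTTTT
  TTTTT
Step 2: 4 trees catch fire, 3 burn out
  FT.TT
  ..TTT
  ..FTT
  .FTTT
  FTTTT
Step 3: 5 trees catch fire, 4 burn out
  .F.TT
  ..FTT
  ...FT
  ..FTT
  .FTTT

.F.TT
..FTT
...FT
..FTT
.FTTT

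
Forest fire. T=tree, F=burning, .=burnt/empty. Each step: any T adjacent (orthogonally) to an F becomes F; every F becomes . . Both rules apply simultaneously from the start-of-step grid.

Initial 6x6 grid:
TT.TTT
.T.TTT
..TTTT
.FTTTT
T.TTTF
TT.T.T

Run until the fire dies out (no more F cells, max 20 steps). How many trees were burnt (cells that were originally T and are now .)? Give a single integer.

Step 1: +4 fires, +2 burnt (F count now 4)
Step 2: +6 fires, +4 burnt (F count now 6)
Step 3: +4 fires, +6 burnt (F count now 4)
Step 4: +3 fires, +4 burnt (F count now 3)
Step 5: +2 fires, +3 burnt (F count now 2)
Step 6: +0 fires, +2 burnt (F count now 0)
Fire out after step 6
Initially T: 25, now '.': 30
Total burnt (originally-T cells now '.'): 19

Answer: 19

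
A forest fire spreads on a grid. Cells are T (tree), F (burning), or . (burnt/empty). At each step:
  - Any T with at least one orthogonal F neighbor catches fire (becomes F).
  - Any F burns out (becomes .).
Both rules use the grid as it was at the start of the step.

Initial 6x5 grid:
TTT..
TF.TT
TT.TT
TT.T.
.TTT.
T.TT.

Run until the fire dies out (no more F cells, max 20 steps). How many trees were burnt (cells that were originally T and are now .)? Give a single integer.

Step 1: +3 fires, +1 burnt (F count now 3)
Step 2: +4 fires, +3 burnt (F count now 4)
Step 3: +2 fires, +4 burnt (F count now 2)
Step 4: +1 fires, +2 burnt (F count now 1)
Step 5: +2 fires, +1 burnt (F count now 2)
Step 6: +2 fires, +2 burnt (F count now 2)
Step 7: +1 fires, +2 burnt (F count now 1)
Step 8: +2 fires, +1 burnt (F count now 2)
Step 9: +1 fires, +2 burnt (F count now 1)
Step 10: +0 fires, +1 burnt (F count now 0)
Fire out after step 10
Initially T: 19, now '.': 29
Total burnt (originally-T cells now '.'): 18

Answer: 18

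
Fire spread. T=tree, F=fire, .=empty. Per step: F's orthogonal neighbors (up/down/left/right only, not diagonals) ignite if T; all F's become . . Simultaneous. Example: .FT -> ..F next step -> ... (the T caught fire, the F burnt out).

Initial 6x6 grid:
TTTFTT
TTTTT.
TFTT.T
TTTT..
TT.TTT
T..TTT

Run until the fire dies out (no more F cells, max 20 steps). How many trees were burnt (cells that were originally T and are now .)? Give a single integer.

Answer: 26

Derivation:
Step 1: +7 fires, +2 burnt (F count now 7)
Step 2: +9 fires, +7 burnt (F count now 9)
Step 3: +3 fires, +9 burnt (F count now 3)
Step 4: +2 fires, +3 burnt (F count now 2)
Step 5: +2 fires, +2 burnt (F count now 2)
Step 6: +2 fires, +2 burnt (F count now 2)
Step 7: +1 fires, +2 burnt (F count now 1)
Step 8: +0 fires, +1 burnt (F count now 0)
Fire out after step 8
Initially T: 27, now '.': 35
Total burnt (originally-T cells now '.'): 26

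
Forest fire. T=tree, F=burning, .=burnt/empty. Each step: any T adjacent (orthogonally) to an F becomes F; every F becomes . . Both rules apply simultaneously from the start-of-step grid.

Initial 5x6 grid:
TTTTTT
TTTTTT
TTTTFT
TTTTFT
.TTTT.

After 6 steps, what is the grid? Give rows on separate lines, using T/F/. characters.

Step 1: 6 trees catch fire, 2 burn out
  TTTTTT
  TTTTFT
  TTTF.F
  TTTF.F
  .TTTF.
Step 2: 6 trees catch fire, 6 burn out
  TTTTFT
  TTTF.F
  TTF...
  TTF...
  .TTF..
Step 3: 6 trees catch fire, 6 burn out
  TTTF.F
  TTF...
  TF....
  TF....
  .TF...
Step 4: 5 trees catch fire, 6 burn out
  TTF...
  TF....
  F.....
  F.....
  .F....
Step 5: 2 trees catch fire, 5 burn out
  TF....
  F.....
  ......
  ......
  ......
Step 6: 1 trees catch fire, 2 burn out
  F.....
  ......
  ......
  ......
  ......

F.....
......
......
......
......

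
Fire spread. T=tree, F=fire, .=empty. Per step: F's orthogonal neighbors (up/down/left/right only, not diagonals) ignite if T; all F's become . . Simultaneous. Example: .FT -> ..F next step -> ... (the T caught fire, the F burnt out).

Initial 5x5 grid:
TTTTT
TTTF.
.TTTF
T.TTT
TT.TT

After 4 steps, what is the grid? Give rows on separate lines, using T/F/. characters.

Step 1: 4 trees catch fire, 2 burn out
  TTTFT
  TTF..
  .TTF.
  T.TTF
  TT.TT
Step 2: 6 trees catch fire, 4 burn out
  TTF.F
  TF...
  .TF..
  T.TF.
  TT.TF
Step 3: 5 trees catch fire, 6 burn out
  TF...
  F....
  .F...
  T.F..
  TT.F.
Step 4: 1 trees catch fire, 5 burn out
  F....
  .....
  .....
  T....
  TT...

F....
.....
.....
T....
TT...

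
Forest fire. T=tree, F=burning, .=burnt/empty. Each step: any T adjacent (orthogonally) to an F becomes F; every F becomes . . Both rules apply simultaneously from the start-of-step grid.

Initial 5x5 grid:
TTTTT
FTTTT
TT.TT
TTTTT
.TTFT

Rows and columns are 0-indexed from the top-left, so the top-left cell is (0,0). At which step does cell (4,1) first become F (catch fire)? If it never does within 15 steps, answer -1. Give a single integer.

Step 1: cell (4,1)='T' (+6 fires, +2 burnt)
Step 2: cell (4,1)='F' (+8 fires, +6 burnt)
  -> target ignites at step 2
Step 3: cell (4,1)='.' (+4 fires, +8 burnt)
Step 4: cell (4,1)='.' (+2 fires, +4 burnt)
Step 5: cell (4,1)='.' (+1 fires, +2 burnt)
Step 6: cell (4,1)='.' (+0 fires, +1 burnt)
  fire out at step 6

2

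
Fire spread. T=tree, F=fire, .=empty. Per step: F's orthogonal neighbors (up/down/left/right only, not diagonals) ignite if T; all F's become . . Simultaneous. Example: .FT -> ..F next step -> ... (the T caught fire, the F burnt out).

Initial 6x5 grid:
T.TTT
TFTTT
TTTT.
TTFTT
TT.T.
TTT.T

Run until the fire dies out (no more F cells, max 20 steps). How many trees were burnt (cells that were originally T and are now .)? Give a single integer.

Step 1: +6 fires, +2 burnt (F count now 6)
Step 2: +9 fires, +6 burnt (F count now 9)
Step 3: +4 fires, +9 burnt (F count now 4)
Step 4: +3 fires, +4 burnt (F count now 3)
Step 5: +0 fires, +3 burnt (F count now 0)
Fire out after step 5
Initially T: 23, now '.': 29
Total burnt (originally-T cells now '.'): 22

Answer: 22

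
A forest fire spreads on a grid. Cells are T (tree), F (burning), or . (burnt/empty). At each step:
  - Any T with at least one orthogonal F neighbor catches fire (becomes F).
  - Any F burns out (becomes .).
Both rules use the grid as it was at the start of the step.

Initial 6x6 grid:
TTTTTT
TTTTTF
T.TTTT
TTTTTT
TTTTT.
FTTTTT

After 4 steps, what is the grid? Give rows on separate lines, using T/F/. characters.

Step 1: 5 trees catch fire, 2 burn out
  TTTTTF
  TTTTF.
  T.TTTF
  TTTTTT
  FTTTT.
  .FTTTT
Step 2: 7 trees catch fire, 5 burn out
  TTTTF.
  TTTF..
  T.TTF.
  FTTTTF
  .FTTT.
  ..FTTT
Step 3: 8 trees catch fire, 7 burn out
  TTTF..
  TTF...
  F.TF..
  .FTTF.
  ..FTT.
  ...FTT
Step 4: 9 trees catch fire, 8 burn out
  TTF...
  FF....
  ..F...
  ..FF..
  ...FF.
  ....FT

TTF...
FF....
..F...
..FF..
...FF.
....FT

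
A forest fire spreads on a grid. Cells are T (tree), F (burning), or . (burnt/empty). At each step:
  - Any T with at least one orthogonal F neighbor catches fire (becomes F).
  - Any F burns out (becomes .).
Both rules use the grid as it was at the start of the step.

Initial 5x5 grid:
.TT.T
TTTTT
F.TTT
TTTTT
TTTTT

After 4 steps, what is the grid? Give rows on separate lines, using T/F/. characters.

Step 1: 2 trees catch fire, 1 burn out
  .TT.T
  FTTTT
  ..TTT
  FTTTT
  TTTTT
Step 2: 3 trees catch fire, 2 burn out
  .TT.T
  .FTTT
  ..TTT
  .FTTT
  FTTTT
Step 3: 4 trees catch fire, 3 burn out
  .FT.T
  ..FTT
  ..TTT
  ..FTT
  .FTTT
Step 4: 5 trees catch fire, 4 burn out
  ..F.T
  ...FT
  ..FTT
  ...FT
  ..FTT

..F.T
...FT
..FTT
...FT
..FTT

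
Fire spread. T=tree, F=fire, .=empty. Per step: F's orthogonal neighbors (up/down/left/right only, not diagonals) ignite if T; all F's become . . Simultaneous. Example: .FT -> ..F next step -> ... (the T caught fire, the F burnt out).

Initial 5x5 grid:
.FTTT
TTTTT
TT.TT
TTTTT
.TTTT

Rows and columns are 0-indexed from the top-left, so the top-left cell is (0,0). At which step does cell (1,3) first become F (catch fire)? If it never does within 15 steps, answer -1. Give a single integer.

Step 1: cell (1,3)='T' (+2 fires, +1 burnt)
Step 2: cell (1,3)='T' (+4 fires, +2 burnt)
Step 3: cell (1,3)='F' (+4 fires, +4 burnt)
  -> target ignites at step 3
Step 4: cell (1,3)='.' (+5 fires, +4 burnt)
Step 5: cell (1,3)='.' (+3 fires, +5 burnt)
Step 6: cell (1,3)='.' (+2 fires, +3 burnt)
Step 7: cell (1,3)='.' (+1 fires, +2 burnt)
Step 8: cell (1,3)='.' (+0 fires, +1 burnt)
  fire out at step 8

3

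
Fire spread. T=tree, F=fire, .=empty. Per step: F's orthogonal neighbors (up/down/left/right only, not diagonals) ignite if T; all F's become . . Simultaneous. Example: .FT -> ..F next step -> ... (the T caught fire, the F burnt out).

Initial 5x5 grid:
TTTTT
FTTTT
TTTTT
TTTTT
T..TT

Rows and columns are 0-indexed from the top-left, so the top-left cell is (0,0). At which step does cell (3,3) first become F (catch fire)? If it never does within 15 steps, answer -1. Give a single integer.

Step 1: cell (3,3)='T' (+3 fires, +1 burnt)
Step 2: cell (3,3)='T' (+4 fires, +3 burnt)
Step 3: cell (3,3)='T' (+5 fires, +4 burnt)
Step 4: cell (3,3)='T' (+4 fires, +5 burnt)
Step 5: cell (3,3)='F' (+3 fires, +4 burnt)
  -> target ignites at step 5
Step 6: cell (3,3)='.' (+2 fires, +3 burnt)
Step 7: cell (3,3)='.' (+1 fires, +2 burnt)
Step 8: cell (3,3)='.' (+0 fires, +1 burnt)
  fire out at step 8

5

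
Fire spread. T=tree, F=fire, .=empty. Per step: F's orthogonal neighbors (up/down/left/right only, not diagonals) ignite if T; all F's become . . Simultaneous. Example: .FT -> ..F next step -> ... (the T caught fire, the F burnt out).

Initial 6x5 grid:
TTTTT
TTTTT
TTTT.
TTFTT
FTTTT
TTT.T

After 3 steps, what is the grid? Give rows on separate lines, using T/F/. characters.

Step 1: 7 trees catch fire, 2 burn out
  TTTTT
  TTTTT
  TTFT.
  FF.FT
  .FFTT
  FTT.T
Step 2: 8 trees catch fire, 7 burn out
  TTTTT
  TTFTT
  FF.F.
  ....F
  ...FT
  .FF.T
Step 3: 5 trees catch fire, 8 burn out
  TTFTT
  FF.FT
  .....
  .....
  ....F
  ....T

TTFTT
FF.FT
.....
.....
....F
....T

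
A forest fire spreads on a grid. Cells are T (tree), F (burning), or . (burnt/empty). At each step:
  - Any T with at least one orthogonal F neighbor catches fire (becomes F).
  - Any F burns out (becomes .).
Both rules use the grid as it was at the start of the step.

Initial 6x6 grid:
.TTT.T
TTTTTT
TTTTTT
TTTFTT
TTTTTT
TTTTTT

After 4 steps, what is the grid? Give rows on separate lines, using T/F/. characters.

Step 1: 4 trees catch fire, 1 burn out
  .TTT.T
  TTTTTT
  TTTFTT
  TTF.FT
  TTTFTT
  TTTTTT
Step 2: 8 trees catch fire, 4 burn out
  .TTT.T
  TTTFTT
  TTF.FT
  TF...F
  TTF.FT
  TTTFTT
Step 3: 10 trees catch fire, 8 burn out
  .TTF.T
  TTF.FT
  TF...F
  F.....
  TF...F
  TTF.FT
Step 4: 7 trees catch fire, 10 burn out
  .TF..T
  TF...F
  F.....
  ......
  F.....
  TF...F

.TF..T
TF...F
F.....
......
F.....
TF...F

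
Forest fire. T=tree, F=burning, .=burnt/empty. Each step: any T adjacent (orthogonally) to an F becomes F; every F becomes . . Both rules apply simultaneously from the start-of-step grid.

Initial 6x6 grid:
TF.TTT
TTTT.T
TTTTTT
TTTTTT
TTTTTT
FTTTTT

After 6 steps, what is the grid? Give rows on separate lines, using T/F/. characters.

Step 1: 4 trees catch fire, 2 burn out
  F..TTT
  TFTT.T
  TTTTTT
  TTTTTT
  FTTTTT
  .FTTTT
Step 2: 6 trees catch fire, 4 burn out
  ...TTT
  F.FT.T
  TFTTTT
  FTTTTT
  .FTTTT
  ..FTTT
Step 3: 6 trees catch fire, 6 burn out
  ...TTT
  ...F.T
  F.FTTT
  .FTTTT
  ..FTTT
  ...FTT
Step 4: 5 trees catch fire, 6 burn out
  ...FTT
  .....T
  ...FTT
  ..FTTT
  ...FTT
  ....FT
Step 5: 5 trees catch fire, 5 burn out
  ....FT
  .....T
  ....FT
  ...FTT
  ....FT
  .....F
Step 6: 4 trees catch fire, 5 burn out
  .....F
  .....T
  .....F
  ....FT
  .....F
  ......

.....F
.....T
.....F
....FT
.....F
......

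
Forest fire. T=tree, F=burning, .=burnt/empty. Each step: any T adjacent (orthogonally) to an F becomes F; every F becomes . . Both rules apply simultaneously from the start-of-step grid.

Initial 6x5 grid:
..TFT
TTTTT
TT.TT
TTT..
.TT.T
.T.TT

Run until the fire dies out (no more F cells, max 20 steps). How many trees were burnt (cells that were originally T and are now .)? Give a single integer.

Answer: 17

Derivation:
Step 1: +3 fires, +1 burnt (F count now 3)
Step 2: +3 fires, +3 burnt (F count now 3)
Step 3: +2 fires, +3 burnt (F count now 2)
Step 4: +2 fires, +2 burnt (F count now 2)
Step 5: +2 fires, +2 burnt (F count now 2)
Step 6: +3 fires, +2 burnt (F count now 3)
Step 7: +2 fires, +3 burnt (F count now 2)
Step 8: +0 fires, +2 burnt (F count now 0)
Fire out after step 8
Initially T: 20, now '.': 27
Total burnt (originally-T cells now '.'): 17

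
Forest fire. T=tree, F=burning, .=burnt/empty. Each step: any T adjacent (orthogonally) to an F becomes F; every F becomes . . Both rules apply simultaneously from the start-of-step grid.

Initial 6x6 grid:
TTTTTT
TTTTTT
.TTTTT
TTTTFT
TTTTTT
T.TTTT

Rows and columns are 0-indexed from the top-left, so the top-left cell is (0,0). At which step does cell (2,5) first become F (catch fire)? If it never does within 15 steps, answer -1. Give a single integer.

Step 1: cell (2,5)='T' (+4 fires, +1 burnt)
Step 2: cell (2,5)='F' (+7 fires, +4 burnt)
  -> target ignites at step 2
Step 3: cell (2,5)='.' (+8 fires, +7 burnt)
Step 4: cell (2,5)='.' (+7 fires, +8 burnt)
Step 5: cell (2,5)='.' (+3 fires, +7 burnt)
Step 6: cell (2,5)='.' (+3 fires, +3 burnt)
Step 7: cell (2,5)='.' (+1 fires, +3 burnt)
Step 8: cell (2,5)='.' (+0 fires, +1 burnt)
  fire out at step 8

2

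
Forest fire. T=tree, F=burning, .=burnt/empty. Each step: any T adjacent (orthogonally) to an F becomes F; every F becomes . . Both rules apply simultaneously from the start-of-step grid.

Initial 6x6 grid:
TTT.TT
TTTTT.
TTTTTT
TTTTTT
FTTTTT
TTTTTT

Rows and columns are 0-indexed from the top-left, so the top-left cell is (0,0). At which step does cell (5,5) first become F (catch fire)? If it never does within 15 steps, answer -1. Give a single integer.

Step 1: cell (5,5)='T' (+3 fires, +1 burnt)
Step 2: cell (5,5)='T' (+4 fires, +3 burnt)
Step 3: cell (5,5)='T' (+5 fires, +4 burnt)
Step 4: cell (5,5)='T' (+6 fires, +5 burnt)
Step 5: cell (5,5)='T' (+6 fires, +6 burnt)
Step 6: cell (5,5)='F' (+5 fires, +6 burnt)
  -> target ignites at step 6
Step 7: cell (5,5)='.' (+2 fires, +5 burnt)
Step 8: cell (5,5)='.' (+1 fires, +2 burnt)
Step 9: cell (5,5)='.' (+1 fires, +1 burnt)
Step 10: cell (5,5)='.' (+0 fires, +1 burnt)
  fire out at step 10

6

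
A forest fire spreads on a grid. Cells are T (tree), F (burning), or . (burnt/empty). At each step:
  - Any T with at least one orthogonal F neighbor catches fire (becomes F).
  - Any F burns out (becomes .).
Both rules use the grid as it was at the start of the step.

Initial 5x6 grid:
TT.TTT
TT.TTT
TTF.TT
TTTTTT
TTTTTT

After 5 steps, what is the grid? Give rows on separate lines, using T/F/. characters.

Step 1: 2 trees catch fire, 1 burn out
  TT.TTT
  TT.TTT
  TF..TT
  TTFTTT
  TTTTTT
Step 2: 5 trees catch fire, 2 burn out
  TT.TTT
  TF.TTT
  F...TT
  TF.FTT
  TTFTTT
Step 3: 6 trees catch fire, 5 burn out
  TF.TTT
  F..TTT
  ....TT
  F...FT
  TF.FTT
Step 4: 5 trees catch fire, 6 burn out
  F..TTT
  ...TTT
  ....FT
  .....F
  F...FT
Step 5: 3 trees catch fire, 5 burn out
  ...TTT
  ...TFT
  .....F
  ......
  .....F

...TTT
...TFT
.....F
......
.....F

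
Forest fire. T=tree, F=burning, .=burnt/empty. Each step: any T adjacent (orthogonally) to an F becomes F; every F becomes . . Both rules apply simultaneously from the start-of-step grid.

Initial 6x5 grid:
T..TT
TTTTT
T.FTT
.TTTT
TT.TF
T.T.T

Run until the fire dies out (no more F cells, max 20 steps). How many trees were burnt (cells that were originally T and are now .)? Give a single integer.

Step 1: +6 fires, +2 burnt (F count now 6)
Step 2: +5 fires, +6 burnt (F count now 5)
Step 3: +4 fires, +5 burnt (F count now 4)
Step 4: +4 fires, +4 burnt (F count now 4)
Step 5: +1 fires, +4 burnt (F count now 1)
Step 6: +0 fires, +1 burnt (F count now 0)
Fire out after step 6
Initially T: 21, now '.': 29
Total burnt (originally-T cells now '.'): 20

Answer: 20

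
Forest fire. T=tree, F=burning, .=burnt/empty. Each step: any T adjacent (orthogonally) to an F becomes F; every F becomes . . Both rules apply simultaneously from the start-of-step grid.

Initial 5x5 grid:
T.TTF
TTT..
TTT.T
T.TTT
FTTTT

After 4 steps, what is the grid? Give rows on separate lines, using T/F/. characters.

Step 1: 3 trees catch fire, 2 burn out
  T.TF.
  TTT..
  TTT.T
  F.TTT
  .FTTT
Step 2: 3 trees catch fire, 3 burn out
  T.F..
  TTT..
  FTT.T
  ..TTT
  ..FTT
Step 3: 5 trees catch fire, 3 burn out
  T....
  FTF..
  .FT.T
  ..FTT
  ...FT
Step 4: 5 trees catch fire, 5 burn out
  F....
  .F...
  ..F.T
  ...FT
  ....F

F....
.F...
..F.T
...FT
....F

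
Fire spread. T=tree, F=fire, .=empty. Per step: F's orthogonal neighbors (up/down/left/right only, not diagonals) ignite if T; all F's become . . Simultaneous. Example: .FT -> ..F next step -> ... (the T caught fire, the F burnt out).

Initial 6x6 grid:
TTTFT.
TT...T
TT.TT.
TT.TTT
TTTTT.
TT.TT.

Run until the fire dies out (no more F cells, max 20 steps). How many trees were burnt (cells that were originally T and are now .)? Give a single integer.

Answer: 24

Derivation:
Step 1: +2 fires, +1 burnt (F count now 2)
Step 2: +1 fires, +2 burnt (F count now 1)
Step 3: +2 fires, +1 burnt (F count now 2)
Step 4: +2 fires, +2 burnt (F count now 2)
Step 5: +2 fires, +2 burnt (F count now 2)
Step 6: +2 fires, +2 burnt (F count now 2)
Step 7: +3 fires, +2 burnt (F count now 3)
Step 8: +2 fires, +3 burnt (F count now 2)
Step 9: +3 fires, +2 burnt (F count now 3)
Step 10: +3 fires, +3 burnt (F count now 3)
Step 11: +2 fires, +3 burnt (F count now 2)
Step 12: +0 fires, +2 burnt (F count now 0)
Fire out after step 12
Initially T: 25, now '.': 35
Total burnt (originally-T cells now '.'): 24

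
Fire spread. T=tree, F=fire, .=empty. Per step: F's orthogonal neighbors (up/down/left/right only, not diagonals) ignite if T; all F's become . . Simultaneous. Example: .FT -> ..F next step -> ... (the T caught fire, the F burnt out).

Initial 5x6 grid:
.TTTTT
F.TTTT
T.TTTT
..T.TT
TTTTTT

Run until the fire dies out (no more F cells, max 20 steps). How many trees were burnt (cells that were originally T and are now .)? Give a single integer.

Answer: 1

Derivation:
Step 1: +1 fires, +1 burnt (F count now 1)
Step 2: +0 fires, +1 burnt (F count now 0)
Fire out after step 2
Initially T: 23, now '.': 8
Total burnt (originally-T cells now '.'): 1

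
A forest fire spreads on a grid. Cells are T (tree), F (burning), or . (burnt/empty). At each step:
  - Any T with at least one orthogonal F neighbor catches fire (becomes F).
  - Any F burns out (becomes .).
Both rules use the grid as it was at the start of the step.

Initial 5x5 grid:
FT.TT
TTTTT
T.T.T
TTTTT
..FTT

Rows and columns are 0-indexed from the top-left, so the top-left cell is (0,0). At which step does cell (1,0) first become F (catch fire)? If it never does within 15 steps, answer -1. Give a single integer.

Step 1: cell (1,0)='F' (+4 fires, +2 burnt)
  -> target ignites at step 1
Step 2: cell (1,0)='.' (+6 fires, +4 burnt)
Step 3: cell (1,0)='.' (+3 fires, +6 burnt)
Step 4: cell (1,0)='.' (+2 fires, +3 burnt)
Step 5: cell (1,0)='.' (+2 fires, +2 burnt)
Step 6: cell (1,0)='.' (+1 fires, +2 burnt)
Step 7: cell (1,0)='.' (+0 fires, +1 burnt)
  fire out at step 7

1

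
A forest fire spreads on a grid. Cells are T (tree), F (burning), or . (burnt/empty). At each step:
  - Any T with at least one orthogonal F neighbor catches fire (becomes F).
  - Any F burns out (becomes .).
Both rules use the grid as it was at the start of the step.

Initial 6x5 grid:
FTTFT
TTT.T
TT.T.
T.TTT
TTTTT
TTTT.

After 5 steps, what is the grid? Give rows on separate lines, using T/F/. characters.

Step 1: 4 trees catch fire, 2 burn out
  .FF.F
  FTT.T
  TT.T.
  T.TTT
  TTTTT
  TTTT.
Step 2: 4 trees catch fire, 4 burn out
  .....
  .FF.F
  FT.T.
  T.TTT
  TTTTT
  TTTT.
Step 3: 2 trees catch fire, 4 burn out
  .....
  .....
  .F.T.
  F.TTT
  TTTTT
  TTTT.
Step 4: 1 trees catch fire, 2 burn out
  .....
  .....
  ...T.
  ..TTT
  FTTTT
  TTTT.
Step 5: 2 trees catch fire, 1 burn out
  .....
  .....
  ...T.
  ..TTT
  .FTTT
  FTTT.

.....
.....
...T.
..TTT
.FTTT
FTTT.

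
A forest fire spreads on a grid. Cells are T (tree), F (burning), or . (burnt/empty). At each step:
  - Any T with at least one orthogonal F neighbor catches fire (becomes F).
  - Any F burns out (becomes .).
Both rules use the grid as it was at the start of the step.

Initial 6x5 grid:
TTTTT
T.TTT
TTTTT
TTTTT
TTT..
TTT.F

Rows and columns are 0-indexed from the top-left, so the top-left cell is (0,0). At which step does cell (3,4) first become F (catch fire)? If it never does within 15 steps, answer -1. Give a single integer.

Step 1: cell (3,4)='T' (+0 fires, +1 burnt)
  fire out at step 1
Target never catches fire within 15 steps

-1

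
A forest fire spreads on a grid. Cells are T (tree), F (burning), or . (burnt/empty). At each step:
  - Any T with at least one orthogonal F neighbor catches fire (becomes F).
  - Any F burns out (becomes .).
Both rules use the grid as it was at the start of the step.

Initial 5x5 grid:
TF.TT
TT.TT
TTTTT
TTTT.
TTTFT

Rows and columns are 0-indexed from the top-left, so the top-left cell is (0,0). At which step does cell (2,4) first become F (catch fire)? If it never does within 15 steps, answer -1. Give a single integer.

Step 1: cell (2,4)='T' (+5 fires, +2 burnt)
Step 2: cell (2,4)='T' (+5 fires, +5 burnt)
Step 3: cell (2,4)='F' (+6 fires, +5 burnt)
  -> target ignites at step 3
Step 4: cell (2,4)='.' (+3 fires, +6 burnt)
Step 5: cell (2,4)='.' (+1 fires, +3 burnt)
Step 6: cell (2,4)='.' (+0 fires, +1 burnt)
  fire out at step 6

3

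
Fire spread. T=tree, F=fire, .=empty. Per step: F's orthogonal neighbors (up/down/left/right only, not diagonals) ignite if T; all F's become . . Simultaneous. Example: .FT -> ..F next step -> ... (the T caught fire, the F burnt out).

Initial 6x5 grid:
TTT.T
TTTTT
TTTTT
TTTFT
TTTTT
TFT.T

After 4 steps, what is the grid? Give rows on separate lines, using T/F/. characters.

Step 1: 7 trees catch fire, 2 burn out
  TTT.T
  TTTTT
  TTTFT
  TTF.F
  TFTFT
  F.F.T
Step 2: 7 trees catch fire, 7 burn out
  TTT.T
  TTTFT
  TTF.F
  TF...
  F.F.F
  ....T
Step 3: 5 trees catch fire, 7 burn out
  TTT.T
  TTF.F
  TF...
  F....
  .....
  ....F
Step 4: 4 trees catch fire, 5 burn out
  TTF.F
  TF...
  F....
  .....
  .....
  .....

TTF.F
TF...
F....
.....
.....
.....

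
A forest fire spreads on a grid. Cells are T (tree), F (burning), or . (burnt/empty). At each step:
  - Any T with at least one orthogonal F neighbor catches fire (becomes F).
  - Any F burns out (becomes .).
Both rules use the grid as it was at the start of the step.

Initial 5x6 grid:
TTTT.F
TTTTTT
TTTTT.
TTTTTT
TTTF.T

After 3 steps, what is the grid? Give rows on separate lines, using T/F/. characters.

Step 1: 3 trees catch fire, 2 burn out
  TTTT..
  TTTTTF
  TTTTT.
  TTTFTT
  TTF..T
Step 2: 5 trees catch fire, 3 burn out
  TTTT..
  TTTTF.
  TTTFT.
  TTF.FT
  TF...T
Step 3: 6 trees catch fire, 5 burn out
  TTTT..
  TTTF..
  TTF.F.
  TF...F
  F....T

TTTT..
TTTF..
TTF.F.
TF...F
F....T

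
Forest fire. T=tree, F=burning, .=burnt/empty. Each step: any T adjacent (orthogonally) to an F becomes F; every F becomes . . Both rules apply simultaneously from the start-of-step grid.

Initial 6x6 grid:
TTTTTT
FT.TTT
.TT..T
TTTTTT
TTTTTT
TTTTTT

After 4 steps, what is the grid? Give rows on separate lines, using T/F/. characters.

Step 1: 2 trees catch fire, 1 burn out
  FTTTTT
  .F.TTT
  .TT..T
  TTTTTT
  TTTTTT
  TTTTTT
Step 2: 2 trees catch fire, 2 burn out
  .FTTTT
  ...TTT
  .FT..T
  TTTTTT
  TTTTTT
  TTTTTT
Step 3: 3 trees catch fire, 2 burn out
  ..FTTT
  ...TTT
  ..F..T
  TFTTTT
  TTTTTT
  TTTTTT
Step 4: 4 trees catch fire, 3 burn out
  ...FTT
  ...TTT
  .....T
  F.FTTT
  TFTTTT
  TTTTTT

...FTT
...TTT
.....T
F.FTTT
TFTTTT
TTTTTT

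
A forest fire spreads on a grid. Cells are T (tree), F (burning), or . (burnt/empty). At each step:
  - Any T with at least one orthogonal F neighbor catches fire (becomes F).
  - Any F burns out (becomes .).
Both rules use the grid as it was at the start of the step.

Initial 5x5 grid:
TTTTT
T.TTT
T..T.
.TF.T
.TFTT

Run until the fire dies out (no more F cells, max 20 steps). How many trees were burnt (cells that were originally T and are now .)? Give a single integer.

Answer: 5

Derivation:
Step 1: +3 fires, +2 burnt (F count now 3)
Step 2: +1 fires, +3 burnt (F count now 1)
Step 3: +1 fires, +1 burnt (F count now 1)
Step 4: +0 fires, +1 burnt (F count now 0)
Fire out after step 4
Initially T: 16, now '.': 14
Total burnt (originally-T cells now '.'): 5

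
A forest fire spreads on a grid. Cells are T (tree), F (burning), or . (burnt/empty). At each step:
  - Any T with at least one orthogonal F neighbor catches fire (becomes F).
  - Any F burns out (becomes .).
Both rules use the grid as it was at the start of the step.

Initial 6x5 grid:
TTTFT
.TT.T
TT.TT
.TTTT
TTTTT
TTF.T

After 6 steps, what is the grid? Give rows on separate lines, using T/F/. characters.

Step 1: 4 trees catch fire, 2 burn out
  TTF.F
  .TT.T
  TT.TT
  .TTTT
  TTFTT
  TF..T
Step 2: 7 trees catch fire, 4 burn out
  TF...
  .TF.F
  TT.TT
  .TFTT
  TF.FT
  F...T
Step 3: 7 trees catch fire, 7 burn out
  F....
  .F...
  TT.TF
  .F.FT
  F...F
  ....T
Step 4: 4 trees catch fire, 7 burn out
  .....
  .....
  TF.F.
  ....F
  .....
  ....F
Step 5: 1 trees catch fire, 4 burn out
  .....
  .....
  F....
  .....
  .....
  .....
Step 6: 0 trees catch fire, 1 burn out
  .....
  .....
  .....
  .....
  .....
  .....

.....
.....
.....
.....
.....
.....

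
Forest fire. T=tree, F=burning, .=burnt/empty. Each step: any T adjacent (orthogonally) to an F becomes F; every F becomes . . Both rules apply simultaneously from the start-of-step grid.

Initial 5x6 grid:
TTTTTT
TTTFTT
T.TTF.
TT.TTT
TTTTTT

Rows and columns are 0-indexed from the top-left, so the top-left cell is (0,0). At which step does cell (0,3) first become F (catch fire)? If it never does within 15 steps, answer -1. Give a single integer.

Step 1: cell (0,3)='F' (+5 fires, +2 burnt)
  -> target ignites at step 1
Step 2: cell (0,3)='.' (+8 fires, +5 burnt)
Step 3: cell (0,3)='.' (+5 fires, +8 burnt)
Step 4: cell (0,3)='.' (+3 fires, +5 burnt)
Step 5: cell (0,3)='.' (+2 fires, +3 burnt)
Step 6: cell (0,3)='.' (+2 fires, +2 burnt)
Step 7: cell (0,3)='.' (+0 fires, +2 burnt)
  fire out at step 7

1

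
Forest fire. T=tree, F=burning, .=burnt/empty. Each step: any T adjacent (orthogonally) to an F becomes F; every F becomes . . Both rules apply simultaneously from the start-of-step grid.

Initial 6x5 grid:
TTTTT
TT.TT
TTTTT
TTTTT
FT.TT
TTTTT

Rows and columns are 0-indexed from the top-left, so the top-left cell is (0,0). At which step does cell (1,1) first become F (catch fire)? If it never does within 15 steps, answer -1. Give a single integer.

Step 1: cell (1,1)='T' (+3 fires, +1 burnt)
Step 2: cell (1,1)='T' (+3 fires, +3 burnt)
Step 3: cell (1,1)='T' (+4 fires, +3 burnt)
Step 4: cell (1,1)='F' (+5 fires, +4 burnt)
  -> target ignites at step 4
Step 5: cell (1,1)='.' (+5 fires, +5 burnt)
Step 6: cell (1,1)='.' (+4 fires, +5 burnt)
Step 7: cell (1,1)='.' (+2 fires, +4 burnt)
Step 8: cell (1,1)='.' (+1 fires, +2 burnt)
Step 9: cell (1,1)='.' (+0 fires, +1 burnt)
  fire out at step 9

4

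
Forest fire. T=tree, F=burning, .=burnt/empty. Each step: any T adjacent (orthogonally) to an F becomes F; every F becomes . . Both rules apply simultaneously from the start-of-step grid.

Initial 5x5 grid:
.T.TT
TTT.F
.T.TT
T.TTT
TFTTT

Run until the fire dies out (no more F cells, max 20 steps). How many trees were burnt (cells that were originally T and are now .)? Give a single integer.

Answer: 12

Derivation:
Step 1: +4 fires, +2 burnt (F count now 4)
Step 2: +6 fires, +4 burnt (F count now 6)
Step 3: +2 fires, +6 burnt (F count now 2)
Step 4: +0 fires, +2 burnt (F count now 0)
Fire out after step 4
Initially T: 17, now '.': 20
Total burnt (originally-T cells now '.'): 12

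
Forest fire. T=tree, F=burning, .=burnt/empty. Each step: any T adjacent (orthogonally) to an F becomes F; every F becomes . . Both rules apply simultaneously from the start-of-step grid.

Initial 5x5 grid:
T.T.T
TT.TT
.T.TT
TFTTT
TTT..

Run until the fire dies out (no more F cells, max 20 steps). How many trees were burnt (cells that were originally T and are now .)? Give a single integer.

Step 1: +4 fires, +1 burnt (F count now 4)
Step 2: +4 fires, +4 burnt (F count now 4)
Step 3: +3 fires, +4 burnt (F count now 3)
Step 4: +3 fires, +3 burnt (F count now 3)
Step 5: +1 fires, +3 burnt (F count now 1)
Step 6: +1 fires, +1 burnt (F count now 1)
Step 7: +0 fires, +1 burnt (F count now 0)
Fire out after step 7
Initially T: 17, now '.': 24
Total burnt (originally-T cells now '.'): 16

Answer: 16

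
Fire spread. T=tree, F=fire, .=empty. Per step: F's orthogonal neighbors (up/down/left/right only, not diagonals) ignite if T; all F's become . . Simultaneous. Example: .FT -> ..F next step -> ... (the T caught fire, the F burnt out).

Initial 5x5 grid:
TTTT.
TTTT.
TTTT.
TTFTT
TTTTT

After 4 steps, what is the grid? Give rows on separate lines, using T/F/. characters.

Step 1: 4 trees catch fire, 1 burn out
  TTTT.
  TTTT.
  TTFT.
  TF.FT
  TTFTT
Step 2: 7 trees catch fire, 4 burn out
  TTTT.
  TTFT.
  TF.F.
  F...F
  TF.FT
Step 3: 6 trees catch fire, 7 burn out
  TTFT.
  TF.F.
  F....
  .....
  F...F
Step 4: 3 trees catch fire, 6 burn out
  TF.F.
  F....
  .....
  .....
  .....

TF.F.
F....
.....
.....
.....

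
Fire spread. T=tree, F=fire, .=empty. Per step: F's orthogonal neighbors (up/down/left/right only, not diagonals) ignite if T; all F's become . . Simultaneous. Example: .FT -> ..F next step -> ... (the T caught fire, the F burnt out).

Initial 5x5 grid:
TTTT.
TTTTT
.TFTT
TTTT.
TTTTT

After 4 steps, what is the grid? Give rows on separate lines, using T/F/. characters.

Step 1: 4 trees catch fire, 1 burn out
  TTTT.
  TTFTT
  .F.FT
  TTFT.
  TTTTT
Step 2: 7 trees catch fire, 4 burn out
  TTFT.
  TF.FT
  ....F
  TF.F.
  TTFTT
Step 3: 7 trees catch fire, 7 burn out
  TF.F.
  F...F
  .....
  F....
  TF.FT
Step 4: 3 trees catch fire, 7 burn out
  F....
  .....
  .....
  .....
  F...F

F....
.....
.....
.....
F...F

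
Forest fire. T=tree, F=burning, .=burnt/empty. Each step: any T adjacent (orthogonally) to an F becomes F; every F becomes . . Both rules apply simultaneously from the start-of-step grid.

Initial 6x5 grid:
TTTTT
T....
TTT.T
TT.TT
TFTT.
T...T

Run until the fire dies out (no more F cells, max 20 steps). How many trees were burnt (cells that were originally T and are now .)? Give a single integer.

Answer: 18

Derivation:
Step 1: +3 fires, +1 burnt (F count now 3)
Step 2: +4 fires, +3 burnt (F count now 4)
Step 3: +3 fires, +4 burnt (F count now 3)
Step 4: +2 fires, +3 burnt (F count now 2)
Step 5: +2 fires, +2 burnt (F count now 2)
Step 6: +1 fires, +2 burnt (F count now 1)
Step 7: +1 fires, +1 burnt (F count now 1)
Step 8: +1 fires, +1 burnt (F count now 1)
Step 9: +1 fires, +1 burnt (F count now 1)
Step 10: +0 fires, +1 burnt (F count now 0)
Fire out after step 10
Initially T: 19, now '.': 29
Total burnt (originally-T cells now '.'): 18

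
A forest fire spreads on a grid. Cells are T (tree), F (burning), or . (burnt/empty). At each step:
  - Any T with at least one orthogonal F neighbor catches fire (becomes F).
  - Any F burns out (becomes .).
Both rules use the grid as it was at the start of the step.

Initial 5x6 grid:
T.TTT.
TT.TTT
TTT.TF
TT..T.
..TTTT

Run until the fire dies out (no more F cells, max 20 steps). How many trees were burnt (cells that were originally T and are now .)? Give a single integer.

Answer: 12

Derivation:
Step 1: +2 fires, +1 burnt (F count now 2)
Step 2: +2 fires, +2 burnt (F count now 2)
Step 3: +3 fires, +2 burnt (F count now 3)
Step 4: +3 fires, +3 burnt (F count now 3)
Step 5: +2 fires, +3 burnt (F count now 2)
Step 6: +0 fires, +2 burnt (F count now 0)
Fire out after step 6
Initially T: 20, now '.': 22
Total burnt (originally-T cells now '.'): 12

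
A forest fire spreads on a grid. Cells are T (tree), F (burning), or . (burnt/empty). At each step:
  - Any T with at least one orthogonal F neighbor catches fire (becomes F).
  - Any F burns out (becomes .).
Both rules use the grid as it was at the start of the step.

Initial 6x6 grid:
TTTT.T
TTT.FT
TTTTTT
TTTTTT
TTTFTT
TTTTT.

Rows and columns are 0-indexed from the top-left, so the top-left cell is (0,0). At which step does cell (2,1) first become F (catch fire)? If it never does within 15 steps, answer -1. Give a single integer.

Step 1: cell (2,1)='T' (+6 fires, +2 burnt)
Step 2: cell (2,1)='T' (+9 fires, +6 burnt)
Step 3: cell (2,1)='T' (+5 fires, +9 burnt)
Step 4: cell (2,1)='F' (+4 fires, +5 burnt)
  -> target ignites at step 4
Step 5: cell (2,1)='.' (+3 fires, +4 burnt)
Step 6: cell (2,1)='.' (+3 fires, +3 burnt)
Step 7: cell (2,1)='.' (+1 fires, +3 burnt)
Step 8: cell (2,1)='.' (+0 fires, +1 burnt)
  fire out at step 8

4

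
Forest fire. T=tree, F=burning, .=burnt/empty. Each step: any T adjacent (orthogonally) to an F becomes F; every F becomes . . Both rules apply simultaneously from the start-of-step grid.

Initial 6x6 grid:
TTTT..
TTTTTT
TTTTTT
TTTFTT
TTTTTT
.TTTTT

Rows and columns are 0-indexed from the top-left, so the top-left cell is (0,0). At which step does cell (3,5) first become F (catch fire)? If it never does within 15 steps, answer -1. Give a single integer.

Step 1: cell (3,5)='T' (+4 fires, +1 burnt)
Step 2: cell (3,5)='F' (+8 fires, +4 burnt)
  -> target ignites at step 2
Step 3: cell (3,5)='.' (+10 fires, +8 burnt)
Step 4: cell (3,5)='.' (+7 fires, +10 burnt)
Step 5: cell (3,5)='.' (+2 fires, +7 burnt)
Step 6: cell (3,5)='.' (+1 fires, +2 burnt)
Step 7: cell (3,5)='.' (+0 fires, +1 burnt)
  fire out at step 7

2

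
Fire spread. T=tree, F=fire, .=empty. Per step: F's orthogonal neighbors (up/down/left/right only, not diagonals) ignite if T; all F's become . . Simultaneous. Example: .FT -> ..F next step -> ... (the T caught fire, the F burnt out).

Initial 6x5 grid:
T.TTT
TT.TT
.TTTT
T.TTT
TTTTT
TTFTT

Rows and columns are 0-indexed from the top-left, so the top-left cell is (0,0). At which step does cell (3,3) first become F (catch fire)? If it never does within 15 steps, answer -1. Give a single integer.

Step 1: cell (3,3)='T' (+3 fires, +1 burnt)
Step 2: cell (3,3)='T' (+5 fires, +3 burnt)
Step 3: cell (3,3)='F' (+4 fires, +5 burnt)
  -> target ignites at step 3
Step 4: cell (3,3)='.' (+4 fires, +4 burnt)
Step 5: cell (3,3)='.' (+3 fires, +4 burnt)
Step 6: cell (3,3)='.' (+3 fires, +3 burnt)
Step 7: cell (3,3)='.' (+3 fires, +3 burnt)
Step 8: cell (3,3)='.' (+0 fires, +3 burnt)
  fire out at step 8

3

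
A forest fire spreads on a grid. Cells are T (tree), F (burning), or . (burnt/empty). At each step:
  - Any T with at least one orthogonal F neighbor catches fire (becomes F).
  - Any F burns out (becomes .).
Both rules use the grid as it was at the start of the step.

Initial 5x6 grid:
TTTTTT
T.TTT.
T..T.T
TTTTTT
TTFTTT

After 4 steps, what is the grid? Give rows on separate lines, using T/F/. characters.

Step 1: 3 trees catch fire, 1 burn out
  TTTTTT
  T.TTT.
  T..T.T
  TTFTTT
  TF.FTT
Step 2: 4 trees catch fire, 3 burn out
  TTTTTT
  T.TTT.
  T..T.T
  TF.FTT
  F...FT
Step 3: 4 trees catch fire, 4 burn out
  TTTTTT
  T.TTT.
  T..F.T
  F...FT
  .....F
Step 4: 3 trees catch fire, 4 burn out
  TTTTTT
  T.TFT.
  F....T
  .....F
  ......

TTTTTT
T.TFT.
F....T
.....F
......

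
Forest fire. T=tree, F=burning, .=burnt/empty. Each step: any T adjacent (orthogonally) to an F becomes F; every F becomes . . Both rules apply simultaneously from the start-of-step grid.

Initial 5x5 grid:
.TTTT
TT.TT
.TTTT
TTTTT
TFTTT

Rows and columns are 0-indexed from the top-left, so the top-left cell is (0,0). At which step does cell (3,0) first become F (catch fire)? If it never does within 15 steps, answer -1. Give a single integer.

Step 1: cell (3,0)='T' (+3 fires, +1 burnt)
Step 2: cell (3,0)='F' (+4 fires, +3 burnt)
  -> target ignites at step 2
Step 3: cell (3,0)='.' (+4 fires, +4 burnt)
Step 4: cell (3,0)='.' (+4 fires, +4 burnt)
Step 5: cell (3,0)='.' (+3 fires, +4 burnt)
Step 6: cell (3,0)='.' (+2 fires, +3 burnt)
Step 7: cell (3,0)='.' (+1 fires, +2 burnt)
Step 8: cell (3,0)='.' (+0 fires, +1 burnt)
  fire out at step 8

2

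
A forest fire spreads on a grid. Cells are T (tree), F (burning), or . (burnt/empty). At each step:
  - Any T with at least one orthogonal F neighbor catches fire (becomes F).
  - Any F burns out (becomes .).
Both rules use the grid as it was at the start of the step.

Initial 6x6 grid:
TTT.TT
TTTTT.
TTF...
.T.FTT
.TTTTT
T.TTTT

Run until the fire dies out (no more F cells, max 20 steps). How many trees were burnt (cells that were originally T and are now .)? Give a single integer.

Answer: 24

Derivation:
Step 1: +4 fires, +2 burnt (F count now 4)
Step 2: +9 fires, +4 burnt (F count now 9)
Step 3: +7 fires, +9 burnt (F count now 7)
Step 4: +3 fires, +7 burnt (F count now 3)
Step 5: +1 fires, +3 burnt (F count now 1)
Step 6: +0 fires, +1 burnt (F count now 0)
Fire out after step 6
Initially T: 25, now '.': 35
Total burnt (originally-T cells now '.'): 24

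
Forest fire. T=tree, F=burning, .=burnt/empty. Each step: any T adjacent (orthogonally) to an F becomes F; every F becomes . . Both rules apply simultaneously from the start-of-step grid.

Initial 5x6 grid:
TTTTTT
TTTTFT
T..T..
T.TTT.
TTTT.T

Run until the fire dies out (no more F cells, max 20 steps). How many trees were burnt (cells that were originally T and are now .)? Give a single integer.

Answer: 21

Derivation:
Step 1: +3 fires, +1 burnt (F count now 3)
Step 2: +4 fires, +3 burnt (F count now 4)
Step 3: +3 fires, +4 burnt (F count now 3)
Step 4: +5 fires, +3 burnt (F count now 5)
Step 5: +3 fires, +5 burnt (F count now 3)
Step 6: +2 fires, +3 burnt (F count now 2)
Step 7: +1 fires, +2 burnt (F count now 1)
Step 8: +0 fires, +1 burnt (F count now 0)
Fire out after step 8
Initially T: 22, now '.': 29
Total burnt (originally-T cells now '.'): 21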